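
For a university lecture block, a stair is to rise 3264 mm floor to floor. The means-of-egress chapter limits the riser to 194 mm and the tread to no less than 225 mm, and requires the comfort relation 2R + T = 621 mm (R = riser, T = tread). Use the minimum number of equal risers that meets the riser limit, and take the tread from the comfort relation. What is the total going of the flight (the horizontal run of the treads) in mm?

3264 / 194 = 16.82, so 17 risers are needed.
R = 3264 ÷ 17 = 192 mm.
T = 621 − 2·192 = 237 mm, which satisfies the 225 mm minimum.
Treads = 17 − 1 = 16; going = 16 × 237 = 3792 mm.

3792 mm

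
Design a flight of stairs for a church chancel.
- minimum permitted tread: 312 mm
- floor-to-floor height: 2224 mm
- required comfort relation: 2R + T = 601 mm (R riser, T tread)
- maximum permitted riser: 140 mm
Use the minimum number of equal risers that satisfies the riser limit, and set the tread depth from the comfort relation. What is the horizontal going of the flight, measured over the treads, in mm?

At most 140 each: 2224/140 = 15.89, giving 16 risers.
Each riser is 2224/16 = 139 mm (≤ 140 mm).
T = 601 − 2·139 = 323 mm, which satisfies the 312 mm minimum.
16 risers give 15 treads; going = 15 × 323 = 4845 mm.

4845 mm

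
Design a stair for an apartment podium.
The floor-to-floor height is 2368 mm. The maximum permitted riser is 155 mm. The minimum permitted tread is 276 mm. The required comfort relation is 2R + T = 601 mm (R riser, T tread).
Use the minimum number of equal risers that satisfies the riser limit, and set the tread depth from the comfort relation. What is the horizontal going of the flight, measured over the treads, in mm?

2368 / 155 = 15.277 → round up to 16 risers.
R = 2368 ÷ 16 = 148 mm.
Tread T = 601 − 2 × 148 = 305 mm (≥ 276 mm).
Going = (16 − 1) × 305 = 4575 mm.

4575 mm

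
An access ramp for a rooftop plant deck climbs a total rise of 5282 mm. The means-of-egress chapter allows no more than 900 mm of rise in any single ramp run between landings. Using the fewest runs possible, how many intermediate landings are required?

5 intermediate landings

5282 / 900 = 5.87, so 6 ramp runs are needed.
6 runs are separated by 5 intermediate landings.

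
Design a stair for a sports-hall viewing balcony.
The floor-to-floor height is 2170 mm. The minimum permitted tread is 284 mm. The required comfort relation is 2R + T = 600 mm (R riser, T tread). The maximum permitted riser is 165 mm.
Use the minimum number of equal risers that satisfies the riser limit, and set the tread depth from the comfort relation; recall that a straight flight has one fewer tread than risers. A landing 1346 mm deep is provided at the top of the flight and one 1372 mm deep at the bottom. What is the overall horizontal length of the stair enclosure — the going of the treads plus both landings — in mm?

6488 mm

2170 / 165 = 13.15, so 14 risers are needed.
R = 2170 ÷ 14 = 155 mm.
Tread T = 600 − 2 × 155 = 290 mm (≥ 284 mm).
14 risers give 13 treads; going = 13 × 290 = 3770 mm.
Add landings: 3770 + 1346 + 1372 = 6488 mm.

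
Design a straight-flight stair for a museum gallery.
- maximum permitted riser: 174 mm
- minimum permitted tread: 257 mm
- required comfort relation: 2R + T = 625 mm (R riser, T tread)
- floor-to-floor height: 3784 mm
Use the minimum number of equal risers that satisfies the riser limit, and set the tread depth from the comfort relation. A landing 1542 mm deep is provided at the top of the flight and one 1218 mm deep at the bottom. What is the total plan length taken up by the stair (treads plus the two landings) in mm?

3784 / 174 = 21.747 → round up to 22 risers.
Riser R = 3784 / 22 = 172 mm, within the 174 mm limit.
Tread T = 625 − 2 × 172 = 281 mm (≥ 257 mm).
Treads = 22 − 1 = 21; going = 21 × 281 = 5901 mm.
Add landings: 5901 + 1542 + 1218 = 8661 mm.

8661 mm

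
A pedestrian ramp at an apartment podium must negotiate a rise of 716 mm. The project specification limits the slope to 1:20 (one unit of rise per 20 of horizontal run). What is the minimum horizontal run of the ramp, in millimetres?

14320 mm

At 1:20 the run is 20 × 716 = 14320 mm.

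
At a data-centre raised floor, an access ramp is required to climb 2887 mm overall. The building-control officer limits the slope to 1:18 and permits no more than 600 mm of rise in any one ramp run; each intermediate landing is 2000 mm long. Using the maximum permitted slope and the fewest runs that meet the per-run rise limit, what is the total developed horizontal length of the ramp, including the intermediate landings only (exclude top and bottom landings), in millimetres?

59966 mm

At most 600 each: 2887/600 = 4.81, giving 5 ramp runs. That means 4 intermediate landings.
Ramp run (horizontal) at 1:18: 2887 × 18 = 51966 mm.
4 intermediate landings contribute 4 × 2000 = 8000 mm.
Developed length = 51966 + 8000 = 59966 mm.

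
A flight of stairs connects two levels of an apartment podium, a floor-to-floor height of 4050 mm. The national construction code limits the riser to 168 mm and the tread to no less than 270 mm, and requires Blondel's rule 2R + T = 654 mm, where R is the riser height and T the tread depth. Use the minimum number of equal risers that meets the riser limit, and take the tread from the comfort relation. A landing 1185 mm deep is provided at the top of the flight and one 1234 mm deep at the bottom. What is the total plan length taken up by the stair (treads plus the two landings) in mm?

10339 mm

4050 / 168 = 24.107 → round up to 25 risers.
R = 4050 ÷ 25 = 162 mm.
From 2R + T = 654: T = 654 − 324 = 330 mm.
25 risers give 24 treads; going = 24 × 330 = 7920 mm.
Enclosure = 7920 + 1185 + 1234 = 10339 mm.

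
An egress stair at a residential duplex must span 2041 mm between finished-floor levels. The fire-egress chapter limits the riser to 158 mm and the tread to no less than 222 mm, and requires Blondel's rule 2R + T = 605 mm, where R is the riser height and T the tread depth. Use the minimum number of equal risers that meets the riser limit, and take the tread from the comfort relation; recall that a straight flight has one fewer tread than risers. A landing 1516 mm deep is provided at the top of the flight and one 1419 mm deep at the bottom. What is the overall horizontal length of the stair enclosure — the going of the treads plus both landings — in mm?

6427 mm

2041 / 158 = 12.918 → round up to 13 risers.
R = 2041 ÷ 13 = 157 mm.
From 2R + T = 605: T = 605 − 314 = 291 mm.
Treads = 13 − 1 = 12; going = 12 × 291 = 3492 mm.
Add landings: 3492 + 1516 + 1419 = 6427 mm.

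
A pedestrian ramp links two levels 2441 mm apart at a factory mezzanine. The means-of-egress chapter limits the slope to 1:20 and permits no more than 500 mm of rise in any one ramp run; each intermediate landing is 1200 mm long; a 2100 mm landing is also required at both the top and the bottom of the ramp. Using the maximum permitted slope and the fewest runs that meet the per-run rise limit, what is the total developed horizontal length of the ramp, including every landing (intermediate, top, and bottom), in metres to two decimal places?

57.82 m

2441 / 500 = 4.882 → round up to 5 ramp runs. That means 4 intermediate landings.
Ramp run (horizontal) at 1:20: 2441 × 20 = 48820 mm.
Intermediate landings: 4 × 1200 = 4800 mm.
Top and bottom landings: 2 × 2100 = 4200 mm.
Total = 48820 + 4800 + 4200 = 57820 mm.
= 57.82 m.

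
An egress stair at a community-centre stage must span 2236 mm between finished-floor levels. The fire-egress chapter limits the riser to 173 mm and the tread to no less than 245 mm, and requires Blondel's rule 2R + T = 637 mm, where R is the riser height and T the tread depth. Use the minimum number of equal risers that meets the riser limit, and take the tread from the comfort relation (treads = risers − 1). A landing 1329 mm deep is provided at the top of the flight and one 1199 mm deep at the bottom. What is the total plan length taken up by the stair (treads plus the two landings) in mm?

2236 / 173 = 12.925 → round up to 13 risers.
Each riser is 2236/13 = 172 mm (≤ 173 mm).
T = 637 − 2·172 = 293 mm, which satisfies the 245 mm minimum.
Treads = 13 − 1 = 12; going = 12 × 293 = 3516 mm.
Enclosure = 3516 + 1329 + 1199 = 6044 mm.

6044 mm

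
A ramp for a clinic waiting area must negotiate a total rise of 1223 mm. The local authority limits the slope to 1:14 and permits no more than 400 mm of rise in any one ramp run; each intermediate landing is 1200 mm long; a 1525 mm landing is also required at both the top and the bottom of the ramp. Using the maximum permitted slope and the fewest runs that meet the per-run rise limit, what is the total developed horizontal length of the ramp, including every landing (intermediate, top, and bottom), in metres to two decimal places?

23.77 m

⌈1223/400⌉ = 4 ramp runs. That means 3 intermediate landings.
Ramp run (horizontal) at 1:14: 1223 × 14 = 17122 mm.
3 intermediate landings contribute 3 × 1200 = 3600 mm.
Top and bottom landings: 2 × 1525 = 3050 mm.
Total = 17122 + 3600 + 3050 = 23772 mm.
= 23.77 m.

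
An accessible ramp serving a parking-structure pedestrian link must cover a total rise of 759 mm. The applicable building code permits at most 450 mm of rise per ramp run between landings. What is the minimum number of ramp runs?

2 runs

759 / 450 = 1.687 → round up to 2 ramp runs.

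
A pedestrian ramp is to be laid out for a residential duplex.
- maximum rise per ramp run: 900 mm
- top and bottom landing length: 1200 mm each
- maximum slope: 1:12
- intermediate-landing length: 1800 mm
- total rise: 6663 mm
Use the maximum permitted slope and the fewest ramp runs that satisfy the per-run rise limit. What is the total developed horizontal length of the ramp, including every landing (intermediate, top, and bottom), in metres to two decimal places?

94.96 m

⌈6663/900⌉ = 8 ramp runs. That means 7 intermediate landings.
Ramp run (horizontal) at 1:12: 6663 × 12 = 79956 mm.
Intermediate landings: 7 × 1800 = 12600 mm.
Top and bottom landings: 2 × 1200 = 2400 mm.
Total = 79956 + 12600 + 2400 = 94956 mm.
= 94.96 m.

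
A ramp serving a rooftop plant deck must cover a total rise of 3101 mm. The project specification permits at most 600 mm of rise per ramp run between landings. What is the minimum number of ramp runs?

6 runs

3101 / 600 = 5.168 → round up to 6 ramp runs.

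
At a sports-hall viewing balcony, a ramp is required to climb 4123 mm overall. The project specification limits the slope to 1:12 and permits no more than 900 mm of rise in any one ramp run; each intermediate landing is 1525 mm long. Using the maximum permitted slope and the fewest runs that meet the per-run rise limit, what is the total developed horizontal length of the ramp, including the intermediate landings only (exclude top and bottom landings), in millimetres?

At most 900 each: 4123/900 = 4.58, giving 5 ramp runs. That means 4 intermediate landings.
Horizontal run for 4123 mm of rise at 1:12 is 4123 × 12 = 49476 mm.
4 intermediate landings contribute 4 × 1525 = 6100 mm.
Developed length = 49476 + 6100 = 55576 mm.

55576 mm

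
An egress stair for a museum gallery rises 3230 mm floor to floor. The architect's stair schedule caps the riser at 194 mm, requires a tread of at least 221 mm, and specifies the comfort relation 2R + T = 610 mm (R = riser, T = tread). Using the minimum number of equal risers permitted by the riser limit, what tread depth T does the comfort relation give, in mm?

230 mm

3230 / 194 = 16.649 → round up to 17 risers.
R = 3230 ÷ 17 = 190 mm.
Tread T = 610 − 2 × 190 = 230 mm (≥ 221 mm).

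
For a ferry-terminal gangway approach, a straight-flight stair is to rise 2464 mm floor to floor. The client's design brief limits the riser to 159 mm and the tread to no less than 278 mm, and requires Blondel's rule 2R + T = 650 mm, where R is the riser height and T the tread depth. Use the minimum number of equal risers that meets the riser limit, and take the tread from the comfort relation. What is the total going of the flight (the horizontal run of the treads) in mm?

⌈2464/159⌉ = 16 risers.
R = 2464 ÷ 16 = 154 mm.
Tread T = 650 − 2 × 154 = 342 mm (≥ 278 mm).
Treads = 16 − 1 = 15; going = 15 × 342 = 5130 mm.

5130 mm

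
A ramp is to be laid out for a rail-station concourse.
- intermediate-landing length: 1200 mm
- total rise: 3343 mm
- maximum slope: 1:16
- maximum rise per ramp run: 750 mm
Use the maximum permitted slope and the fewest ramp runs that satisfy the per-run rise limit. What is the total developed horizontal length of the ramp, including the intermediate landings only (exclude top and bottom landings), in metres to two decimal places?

58.29 m

⌈3343/750⌉ = 5 ramp runs. That means 4 intermediate landings.
Horizontal run for 3343 mm of rise at 1:16 is 3343 × 16 = 53488 mm.
4 intermediate landings contribute 4 × 1200 = 4800 mm.
Total developed length = 53488 + 4800 = 58288 mm.
= 58.29 m.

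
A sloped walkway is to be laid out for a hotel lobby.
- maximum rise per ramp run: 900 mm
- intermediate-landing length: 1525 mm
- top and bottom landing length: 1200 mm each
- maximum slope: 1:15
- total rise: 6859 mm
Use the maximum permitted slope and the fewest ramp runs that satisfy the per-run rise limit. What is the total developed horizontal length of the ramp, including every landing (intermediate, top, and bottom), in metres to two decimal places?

115.96 m

6859 / 900 = 7.62, so 8 ramp runs are needed. That means 7 intermediate landings.
Ramp run (horizontal) at 1:15: 6859 × 15 = 102885 mm.
Intermediate landings: 7 × 1525 = 10675 mm.
Top and bottom landings: 2 × 1200 = 2400 mm.
Total = 102885 + 10675 + 2400 = 115960 mm.
= 115.96 m.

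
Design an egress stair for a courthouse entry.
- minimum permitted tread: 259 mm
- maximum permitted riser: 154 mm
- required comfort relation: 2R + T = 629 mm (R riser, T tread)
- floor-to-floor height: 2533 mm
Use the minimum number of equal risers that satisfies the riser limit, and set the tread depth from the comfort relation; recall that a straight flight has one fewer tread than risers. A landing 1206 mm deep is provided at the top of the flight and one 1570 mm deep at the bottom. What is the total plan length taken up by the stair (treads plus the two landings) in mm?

8072 mm

2533 / 154 = 16.45, so 17 risers are needed.
Riser R = 2533 / 17 = 149 mm, within the 154 mm limit.
Tread T = 629 − 2 × 149 = 331 mm (≥ 259 mm).
Going = (17 − 1) × 331 = 5296 mm.
Add landings: 5296 + 1206 + 1570 = 8072 mm.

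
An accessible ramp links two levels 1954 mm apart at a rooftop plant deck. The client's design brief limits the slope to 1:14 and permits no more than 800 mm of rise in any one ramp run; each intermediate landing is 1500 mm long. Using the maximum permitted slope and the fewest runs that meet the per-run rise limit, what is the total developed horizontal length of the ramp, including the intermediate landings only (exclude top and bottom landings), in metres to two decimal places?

⌈1954/800⌉ = 3 ramp runs. That means 2 intermediate landings.
Horizontal run for 1954 mm of rise at 1:14 is 1954 × 14 = 27356 mm.
Intermediate landings: 2 × 1500 = 3000 mm.
Developed length = 27356 + 3000 = 30356 mm.
= 30.36 m.

30.36 m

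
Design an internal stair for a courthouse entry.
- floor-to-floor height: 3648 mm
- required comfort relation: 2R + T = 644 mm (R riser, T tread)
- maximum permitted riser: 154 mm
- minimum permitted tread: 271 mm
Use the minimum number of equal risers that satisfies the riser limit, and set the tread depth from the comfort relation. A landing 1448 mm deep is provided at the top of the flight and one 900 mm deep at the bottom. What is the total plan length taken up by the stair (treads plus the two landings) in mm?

3648 / 154 = 23.69, so 24 risers are needed.
R = 3648 ÷ 24 = 152 mm.
Tread T = 644 − 2 × 152 = 340 mm (≥ 271 mm).
24 risers give 23 treads; going = 23 × 340 = 7820 mm.
Enclosure = 7820 + 1448 + 900 = 10168 mm.

10168 mm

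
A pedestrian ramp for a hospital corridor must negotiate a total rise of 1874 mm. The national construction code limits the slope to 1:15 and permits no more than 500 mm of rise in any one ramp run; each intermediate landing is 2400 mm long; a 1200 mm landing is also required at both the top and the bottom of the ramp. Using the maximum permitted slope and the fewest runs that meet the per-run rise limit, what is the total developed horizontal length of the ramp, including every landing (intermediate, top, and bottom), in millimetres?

1874 / 500 = 3.75, so 4 ramp runs are needed. That means 3 intermediate landings.
Ramp run (horizontal) at 1:15: 1874 × 15 = 28110 mm.
3 intermediate landings contribute 3 × 2400 = 7200 mm.
Top and bottom landings: 2 × 1200 = 2400 mm.
Total = 28110 + 7200 + 2400 = 37710 mm.

37710 mm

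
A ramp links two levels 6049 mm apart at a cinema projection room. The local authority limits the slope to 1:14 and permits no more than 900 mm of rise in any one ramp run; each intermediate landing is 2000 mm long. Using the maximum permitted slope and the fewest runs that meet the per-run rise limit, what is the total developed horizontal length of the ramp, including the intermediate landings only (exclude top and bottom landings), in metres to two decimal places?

6049 / 900 = 6.721 → round up to 7 ramp runs. That means 6 intermediate landings.
Horizontal run for 6049 mm of rise at 1:14 is 6049 × 14 = 84686 mm.
Intermediate landings: 6 × 2000 = 12000 mm.
Total developed length = 84686 + 12000 = 96686 mm.
= 96.69 m.

96.69 m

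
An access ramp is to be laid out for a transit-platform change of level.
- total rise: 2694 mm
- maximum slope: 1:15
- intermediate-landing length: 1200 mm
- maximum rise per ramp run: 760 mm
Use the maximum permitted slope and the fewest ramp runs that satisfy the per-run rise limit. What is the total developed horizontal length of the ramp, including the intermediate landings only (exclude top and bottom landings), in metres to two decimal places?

44.01 m

At most 760 each: 2694/760 = 3.54, giving 4 ramp runs. That means 3 intermediate landings.
Ramp run (horizontal) at 1:15: 2694 × 15 = 40410 mm.
Intermediate landings: 3 × 1200 = 3600 mm.
Developed length = 40410 + 3600 = 44010 mm.
= 44.01 m.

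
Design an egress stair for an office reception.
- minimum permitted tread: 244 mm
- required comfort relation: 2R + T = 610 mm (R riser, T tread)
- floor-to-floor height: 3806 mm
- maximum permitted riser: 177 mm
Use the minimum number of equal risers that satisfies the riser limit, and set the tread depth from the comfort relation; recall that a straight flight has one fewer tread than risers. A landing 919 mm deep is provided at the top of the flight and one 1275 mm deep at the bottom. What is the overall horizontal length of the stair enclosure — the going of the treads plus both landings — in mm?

At most 177 each: 3806/177 = 21.50, giving 22 risers.
Each riser is 3806/22 = 173 mm (≤ 177 mm).
T = 610 − 2·173 = 264 mm, which satisfies the 244 mm minimum.
Treads = 22 − 1 = 21; going = 21 × 264 = 5544 mm.
Enclosure = 5544 + 919 + 1275 = 7738 mm.

7738 mm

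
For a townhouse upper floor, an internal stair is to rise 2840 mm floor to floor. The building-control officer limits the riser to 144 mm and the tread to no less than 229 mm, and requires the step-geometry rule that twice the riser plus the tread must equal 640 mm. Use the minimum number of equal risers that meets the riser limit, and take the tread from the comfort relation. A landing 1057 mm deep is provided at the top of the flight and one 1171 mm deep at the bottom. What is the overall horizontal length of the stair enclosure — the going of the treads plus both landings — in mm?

8992 mm

2840 / 144 = 19.722 → round up to 20 risers.
R = 2840 ÷ 20 = 142 mm.
T = 640 − 2·142 = 356 mm, which satisfies the 229 mm minimum.
Going = (20 − 1) × 356 = 6764 mm.
Enclosure = 6764 + 1057 + 1171 = 8992 mm.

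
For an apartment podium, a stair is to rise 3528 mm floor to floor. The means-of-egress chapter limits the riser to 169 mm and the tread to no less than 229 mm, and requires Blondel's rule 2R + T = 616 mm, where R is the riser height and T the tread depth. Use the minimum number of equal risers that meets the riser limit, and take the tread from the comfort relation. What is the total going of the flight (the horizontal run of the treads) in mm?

3528 / 169 = 20.88, so 21 risers are needed.
Riser R = 3528 / 21 = 168 mm, within the 169 mm limit.
From 2R + T = 616: T = 616 − 336 = 280 mm.
Treads = 21 − 1 = 20; going = 20 × 280 = 5600 mm.

5600 mm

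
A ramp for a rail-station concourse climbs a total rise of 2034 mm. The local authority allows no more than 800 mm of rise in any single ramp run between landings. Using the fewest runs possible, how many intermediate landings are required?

2034 / 800 = 2.54, so 3 ramp runs are needed.
3 runs are separated by 2 intermediate landings.

2 intermediate landings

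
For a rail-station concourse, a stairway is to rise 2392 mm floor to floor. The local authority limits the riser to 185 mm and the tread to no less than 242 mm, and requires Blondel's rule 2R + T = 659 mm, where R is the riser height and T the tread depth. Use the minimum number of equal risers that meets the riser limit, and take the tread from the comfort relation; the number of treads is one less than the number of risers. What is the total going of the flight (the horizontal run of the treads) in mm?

3492 mm

2392 / 185 = 12.93, so 13 risers are needed.
Riser R = 2392 / 13 = 184 mm, within the 185 mm limit.
From 2R + T = 659: T = 659 − 368 = 291 mm.
Going = (13 − 1) × 291 = 3492 mm.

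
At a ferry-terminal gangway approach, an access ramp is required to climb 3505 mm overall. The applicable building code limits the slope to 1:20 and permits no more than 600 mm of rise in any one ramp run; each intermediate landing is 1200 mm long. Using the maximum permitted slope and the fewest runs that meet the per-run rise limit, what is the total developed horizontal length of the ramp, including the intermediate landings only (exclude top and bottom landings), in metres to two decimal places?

At most 600 each: 3505/600 = 5.84, giving 6 ramp runs. That means 5 intermediate landings.
Ramp run (horizontal) at 1:20: 3505 × 20 = 70100 mm.
5 intermediate landings contribute 5 × 1200 = 6000 mm.
Total developed length = 70100 + 6000 = 76100 mm.
= 76.10 m.

76.10 m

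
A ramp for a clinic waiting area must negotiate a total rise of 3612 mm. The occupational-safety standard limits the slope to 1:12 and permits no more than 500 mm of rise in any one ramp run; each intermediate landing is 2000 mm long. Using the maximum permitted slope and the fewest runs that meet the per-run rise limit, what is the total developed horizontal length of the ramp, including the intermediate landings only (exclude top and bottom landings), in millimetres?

57344 mm

3612 / 500 = 7.224 → round up to 8 ramp runs. That means 7 intermediate landings.
Ramp run (horizontal) at 1:12: 3612 × 12 = 43344 mm.
Intermediate landings: 7 × 2000 = 14000 mm.
Developed length = 43344 + 14000 = 57344 mm.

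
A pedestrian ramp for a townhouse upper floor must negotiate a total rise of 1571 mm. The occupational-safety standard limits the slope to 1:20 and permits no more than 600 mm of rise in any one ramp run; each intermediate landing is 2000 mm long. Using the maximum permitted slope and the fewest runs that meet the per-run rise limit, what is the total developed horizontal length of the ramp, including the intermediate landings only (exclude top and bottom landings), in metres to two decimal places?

At most 600 each: 1571/600 = 2.62, giving 3 ramp runs. That means 2 intermediate landings.
Ramp run (horizontal) at 1:20: 1571 × 20 = 31420 mm.
2 intermediate landings contribute 2 × 2000 = 4000 mm.
Developed length = 31420 + 4000 = 35420 mm.
= 35.42 m.

35.42 m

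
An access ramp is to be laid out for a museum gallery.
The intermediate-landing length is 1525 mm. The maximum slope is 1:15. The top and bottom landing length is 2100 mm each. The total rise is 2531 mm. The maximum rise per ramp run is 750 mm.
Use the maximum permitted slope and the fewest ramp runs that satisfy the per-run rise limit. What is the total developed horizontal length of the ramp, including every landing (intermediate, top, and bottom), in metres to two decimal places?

2531 / 750 = 3.375 → round up to 4 ramp runs. That means 3 intermediate landings.
Horizontal run for 2531 mm of rise at 1:15 is 2531 × 15 = 37965 mm.
3 intermediate landings contribute 3 × 1525 = 4575 mm.
Top and bottom landings: 2 × 2100 = 4200 mm.
Total = 37965 + 4575 + 4200 = 46740 mm.
= 46.74 m.

46.74 m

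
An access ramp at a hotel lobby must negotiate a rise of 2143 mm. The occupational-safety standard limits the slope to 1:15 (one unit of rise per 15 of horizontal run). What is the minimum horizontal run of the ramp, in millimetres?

Run = rise × 15 = 2143 × 15 = 32145 mm.

32145 mm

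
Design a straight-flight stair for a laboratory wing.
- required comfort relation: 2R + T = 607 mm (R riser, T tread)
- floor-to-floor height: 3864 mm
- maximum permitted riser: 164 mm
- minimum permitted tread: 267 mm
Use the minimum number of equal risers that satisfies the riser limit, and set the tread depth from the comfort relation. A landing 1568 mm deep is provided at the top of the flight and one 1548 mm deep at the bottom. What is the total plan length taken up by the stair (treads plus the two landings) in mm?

3864 / 164 = 23.56, so 24 risers are needed.
R = 3864 ÷ 24 = 161 mm.
T = 607 − 2·161 = 285 mm, which satisfies the 267 mm minimum.
Treads = 24 − 1 = 23; going = 23 × 285 = 6555 mm.
Enclosure = 6555 + 1568 + 1548 = 9671 mm.

9671 mm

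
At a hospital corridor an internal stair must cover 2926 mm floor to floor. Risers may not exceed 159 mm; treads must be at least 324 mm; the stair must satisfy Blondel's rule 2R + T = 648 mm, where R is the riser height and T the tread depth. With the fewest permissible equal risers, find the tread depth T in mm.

2926 / 159 = 18.40, so 19 risers are needed.
R = 2926 ÷ 19 = 154 mm.
Tread T = 648 − 2 × 154 = 340 mm (≥ 324 mm).

340 mm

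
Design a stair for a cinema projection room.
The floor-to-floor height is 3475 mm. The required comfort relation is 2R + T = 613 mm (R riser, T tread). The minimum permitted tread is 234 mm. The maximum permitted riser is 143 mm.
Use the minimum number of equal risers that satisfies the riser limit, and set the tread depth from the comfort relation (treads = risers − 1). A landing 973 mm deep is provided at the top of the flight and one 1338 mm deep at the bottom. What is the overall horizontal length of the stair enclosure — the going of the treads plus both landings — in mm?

10351 mm

3475 / 143 = 24.301 → round up to 25 risers.
Riser R = 3475 / 25 = 139 mm, within the 143 mm limit.
T = 613 − 2·139 = 335 mm, which satisfies the 234 mm minimum.
Treads = 25 − 1 = 24; going = 24 × 335 = 8040 mm.
Enclosure = 8040 + 973 + 1338 = 10351 mm.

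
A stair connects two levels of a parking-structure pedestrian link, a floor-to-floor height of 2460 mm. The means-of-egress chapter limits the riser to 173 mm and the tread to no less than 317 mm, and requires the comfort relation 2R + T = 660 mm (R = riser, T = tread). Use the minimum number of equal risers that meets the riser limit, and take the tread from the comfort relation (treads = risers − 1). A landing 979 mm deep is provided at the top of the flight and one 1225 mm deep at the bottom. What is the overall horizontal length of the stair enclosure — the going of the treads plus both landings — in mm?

2460 / 173 = 14.220 → round up to 15 risers.
R = 2460 ÷ 15 = 164 mm.
From 2R + T = 660: T = 660 − 328 = 332 mm.
Treads = 15 − 1 = 14; going = 14 × 332 = 4648 mm.
Enclosure = 4648 + 979 + 1225 = 6852 mm.

6852 mm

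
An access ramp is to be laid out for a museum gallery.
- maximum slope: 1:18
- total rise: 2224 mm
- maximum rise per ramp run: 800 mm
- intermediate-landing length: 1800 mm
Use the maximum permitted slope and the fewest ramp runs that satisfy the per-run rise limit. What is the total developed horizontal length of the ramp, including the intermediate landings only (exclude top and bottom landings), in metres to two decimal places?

⌈2224/800⌉ = 3 ramp runs. That means 2 intermediate landings.
Horizontal run for 2224 mm of rise at 1:18 is 2224 × 18 = 40032 mm.
Intermediate landings: 2 × 1800 = 3600 mm.
Developed length = 40032 + 3600 = 43632 mm.
= 43.63 m.

43.63 m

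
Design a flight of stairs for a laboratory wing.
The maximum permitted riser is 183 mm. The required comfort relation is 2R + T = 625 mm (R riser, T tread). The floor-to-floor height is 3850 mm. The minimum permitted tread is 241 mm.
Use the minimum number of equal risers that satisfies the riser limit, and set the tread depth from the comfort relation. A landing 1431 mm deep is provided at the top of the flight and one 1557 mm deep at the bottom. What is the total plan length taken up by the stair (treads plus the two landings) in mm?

8763 mm

⌈3850/183⌉ = 22 risers.
Riser R = 3850 / 22 = 175 mm, within the 183 mm limit.
Tread T = 625 − 2 × 175 = 275 mm (≥ 241 mm).
Treads = 22 − 1 = 21; going = 21 × 275 = 5775 mm.
Add landings: 5775 + 1431 + 1557 = 8763 mm.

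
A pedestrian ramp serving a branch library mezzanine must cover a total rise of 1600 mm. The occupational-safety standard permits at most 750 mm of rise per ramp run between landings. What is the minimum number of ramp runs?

3 runs

⌈1600/750⌉ = 3 ramp runs.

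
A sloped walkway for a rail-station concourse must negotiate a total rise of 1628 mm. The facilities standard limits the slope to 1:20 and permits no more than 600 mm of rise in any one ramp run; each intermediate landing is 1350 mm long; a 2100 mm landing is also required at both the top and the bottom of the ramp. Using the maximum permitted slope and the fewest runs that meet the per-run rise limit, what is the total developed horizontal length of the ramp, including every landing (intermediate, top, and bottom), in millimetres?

1628 / 600 = 2.713 → round up to 3 ramp runs. That means 2 intermediate landings.
Horizontal run for 1628 mm of rise at 1:20 is 1628 × 20 = 32560 mm.
2 intermediate landings contribute 2 × 1350 = 2700 mm.
Top and bottom landings: 2 × 2100 = 4200 mm.
Total = 32560 + 2700 + 4200 = 39460 mm.

39460 mm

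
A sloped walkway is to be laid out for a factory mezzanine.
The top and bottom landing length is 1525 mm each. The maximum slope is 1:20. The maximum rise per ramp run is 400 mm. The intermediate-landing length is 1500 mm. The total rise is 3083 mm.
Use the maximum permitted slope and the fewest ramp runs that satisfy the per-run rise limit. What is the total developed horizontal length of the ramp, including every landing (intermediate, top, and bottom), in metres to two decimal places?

⌈3083/400⌉ = 8 ramp runs. That means 7 intermediate landings.
Ramp run (horizontal) at 1:20: 3083 × 20 = 61660 mm.
7 intermediate landings contribute 7 × 1500 = 10500 mm.
Top and bottom landings: 2 × 1525 = 3050 mm.
Total = 61660 + 10500 + 3050 = 75210 mm.
= 75.21 m.

75.21 m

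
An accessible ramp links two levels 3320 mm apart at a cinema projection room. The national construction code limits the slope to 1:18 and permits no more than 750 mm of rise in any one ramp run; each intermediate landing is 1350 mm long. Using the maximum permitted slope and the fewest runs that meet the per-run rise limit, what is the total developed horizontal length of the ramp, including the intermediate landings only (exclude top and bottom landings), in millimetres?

3320 / 750 = 4.43, so 5 ramp runs are needed. That means 4 intermediate landings.
Horizontal run for 3320 mm of rise at 1:18 is 3320 × 18 = 59760 mm.
4 intermediate landings contribute 4 × 1350 = 5400 mm.
Total developed length = 59760 + 5400 = 65160 mm.

65160 mm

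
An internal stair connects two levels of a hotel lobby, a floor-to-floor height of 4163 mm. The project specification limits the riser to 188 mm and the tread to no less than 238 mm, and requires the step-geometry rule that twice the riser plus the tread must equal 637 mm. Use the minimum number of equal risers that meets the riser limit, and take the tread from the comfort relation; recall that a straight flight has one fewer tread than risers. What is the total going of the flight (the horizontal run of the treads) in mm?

6050 mm

At most 188 each: 4163/188 = 22.14, giving 23 risers.
Each riser is 4163/23 = 181 mm (≤ 188 mm).
T = 637 − 2·181 = 275 mm, which satisfies the 238 mm minimum.
Treads = 23 − 1 = 22; going = 22 × 275 = 6050 mm.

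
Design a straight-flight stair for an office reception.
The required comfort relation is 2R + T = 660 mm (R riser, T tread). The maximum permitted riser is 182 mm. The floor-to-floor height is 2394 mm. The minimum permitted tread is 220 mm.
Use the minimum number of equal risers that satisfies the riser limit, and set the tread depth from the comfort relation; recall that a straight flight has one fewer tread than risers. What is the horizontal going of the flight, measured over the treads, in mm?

At most 182 each: 2394/182 = 13.15, giving 14 risers.
Riser R = 2394 / 14 = 171 mm, within the 182 mm limit.
T = 660 − 2·171 = 318 mm, which satisfies the 220 mm minimum.
Going = (14 − 1) × 318 = 4134 mm.

4134 mm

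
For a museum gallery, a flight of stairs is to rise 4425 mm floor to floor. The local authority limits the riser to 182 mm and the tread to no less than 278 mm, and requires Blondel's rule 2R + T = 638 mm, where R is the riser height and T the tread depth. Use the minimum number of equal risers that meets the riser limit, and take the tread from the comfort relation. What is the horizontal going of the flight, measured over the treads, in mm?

4425 / 182 = 24.31, so 25 risers are needed.
Riser R = 4425 / 25 = 177 mm, within the 182 mm limit.
Tread T = 638 − 2 × 177 = 284 mm (≥ 278 mm).
Going = (25 − 1) × 284 = 6816 mm.

6816 mm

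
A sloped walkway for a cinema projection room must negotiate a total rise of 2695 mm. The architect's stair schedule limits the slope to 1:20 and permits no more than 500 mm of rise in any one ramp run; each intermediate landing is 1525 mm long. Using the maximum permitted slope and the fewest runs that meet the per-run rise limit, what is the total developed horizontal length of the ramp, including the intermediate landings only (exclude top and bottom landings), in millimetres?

61525 mm

At most 500 each: 2695/500 = 5.39, giving 6 ramp runs. That means 5 intermediate landings.
Horizontal run for 2695 mm of rise at 1:20 is 2695 × 20 = 53900 mm.
Intermediate landings: 5 × 1525 = 7625 mm.
Total developed length = 53900 + 7625 = 61525 mm.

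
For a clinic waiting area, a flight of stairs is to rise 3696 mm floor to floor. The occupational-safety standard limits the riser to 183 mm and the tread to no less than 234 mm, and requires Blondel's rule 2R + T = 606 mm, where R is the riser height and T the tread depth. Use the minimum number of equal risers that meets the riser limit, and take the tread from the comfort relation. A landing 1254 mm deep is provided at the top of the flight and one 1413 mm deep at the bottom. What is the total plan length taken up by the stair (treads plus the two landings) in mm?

3696 / 183 = 20.197 → round up to 21 risers.
R = 3696 ÷ 21 = 176 mm.
Tread T = 606 − 2 × 176 = 254 mm (≥ 234 mm).
21 risers give 20 treads; going = 20 × 254 = 5080 mm.
Enclosure = 5080 + 1254 + 1413 = 7747 mm.

7747 mm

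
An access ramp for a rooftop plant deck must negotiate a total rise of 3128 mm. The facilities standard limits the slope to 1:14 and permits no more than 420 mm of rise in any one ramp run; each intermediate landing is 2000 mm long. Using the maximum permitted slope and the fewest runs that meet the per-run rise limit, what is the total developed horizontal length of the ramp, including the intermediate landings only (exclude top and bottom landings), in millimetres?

At most 420 each: 3128/420 = 7.45, giving 8 ramp runs. That means 7 intermediate landings.
Horizontal run for 3128 mm of rise at 1:14 is 3128 × 14 = 43792 mm.
7 intermediate landings contribute 7 × 2000 = 14000 mm.
Total developed length = 43792 + 14000 = 57792 mm.

57792 mm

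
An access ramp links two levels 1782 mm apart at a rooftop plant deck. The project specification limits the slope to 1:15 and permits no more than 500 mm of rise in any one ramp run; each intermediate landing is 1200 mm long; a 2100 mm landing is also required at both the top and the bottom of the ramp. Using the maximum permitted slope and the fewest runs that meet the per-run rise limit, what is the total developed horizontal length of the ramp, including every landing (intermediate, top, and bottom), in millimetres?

34530 mm

⌈1782/500⌉ = 4 ramp runs. That means 3 intermediate landings.
Horizontal run for 1782 mm of rise at 1:15 is 1782 × 15 = 26730 mm.
Intermediate landings: 3 × 1200 = 3600 mm.
Top and bottom landings: 2 × 2100 = 4200 mm.
Total = 26730 + 3600 + 4200 = 34530 mm.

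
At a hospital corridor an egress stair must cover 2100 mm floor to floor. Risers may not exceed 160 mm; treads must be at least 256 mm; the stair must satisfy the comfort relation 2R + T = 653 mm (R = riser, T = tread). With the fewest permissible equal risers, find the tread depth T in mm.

At most 160 each: 2100/160 = 13.12, giving 14 risers.
R = 2100 ÷ 14 = 150 mm.
Tread T = 653 − 2 × 150 = 353 mm (≥ 256 mm).

353 mm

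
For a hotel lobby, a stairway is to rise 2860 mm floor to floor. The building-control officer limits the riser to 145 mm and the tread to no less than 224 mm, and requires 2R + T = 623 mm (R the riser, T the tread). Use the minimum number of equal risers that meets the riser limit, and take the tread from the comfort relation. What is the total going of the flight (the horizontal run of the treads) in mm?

2860 / 145 = 19.72, so 20 risers are needed.
Riser R = 2860 / 20 = 143 mm, within the 145 mm limit.
Tread T = 623 − 2 × 143 = 337 mm (≥ 224 mm).
20 risers give 19 treads; going = 19 × 337 = 6403 mm.

6403 mm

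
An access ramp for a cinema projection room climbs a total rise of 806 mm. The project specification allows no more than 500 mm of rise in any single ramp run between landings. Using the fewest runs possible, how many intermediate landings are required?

At most 500 each: 806/500 = 1.61, giving 2 ramp runs.
2 runs are separated by 1 intermediate landings.

1 intermediate landings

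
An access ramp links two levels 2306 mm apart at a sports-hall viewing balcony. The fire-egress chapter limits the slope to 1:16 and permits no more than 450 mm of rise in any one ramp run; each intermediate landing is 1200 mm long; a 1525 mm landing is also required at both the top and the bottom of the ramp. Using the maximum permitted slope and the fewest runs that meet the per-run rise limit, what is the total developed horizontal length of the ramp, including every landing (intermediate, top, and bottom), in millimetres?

45946 mm

⌈2306/450⌉ = 6 ramp runs. That means 5 intermediate landings.
Ramp run (horizontal) at 1:16: 2306 × 16 = 36896 mm.
5 intermediate landings contribute 5 × 1200 = 6000 mm.
Top and bottom landings: 2 × 1525 = 3050 mm.
Total = 36896 + 6000 + 3050 = 45946 mm.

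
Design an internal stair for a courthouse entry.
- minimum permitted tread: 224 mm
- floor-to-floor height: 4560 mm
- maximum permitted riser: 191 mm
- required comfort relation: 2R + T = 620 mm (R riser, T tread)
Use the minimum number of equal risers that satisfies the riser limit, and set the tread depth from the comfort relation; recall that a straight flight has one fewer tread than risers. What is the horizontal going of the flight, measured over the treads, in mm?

5520 mm

4560 / 191 = 23.874 → round up to 24 risers.
R = 4560 ÷ 24 = 190 mm.
Tread T = 620 − 2 × 190 = 240 mm (≥ 224 mm).
24 risers give 23 treads; going = 23 × 240 = 5520 mm.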